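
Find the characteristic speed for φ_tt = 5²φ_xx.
Speed = 5. Information travels along characteristics x = x₀ ± 5t.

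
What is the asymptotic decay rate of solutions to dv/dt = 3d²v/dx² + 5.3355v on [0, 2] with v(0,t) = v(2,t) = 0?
Eigenvalues: λₙ = 3n²π²/2² - 5.3355.
First three modes:
  n=1: λ₁ = 3π²/2² - 5.3355 ≈ 2.067
  n=2: λ₂ = 12π²/2² - 5.3355 ≈ 24.273
  n=3: λ₃ = 27π²/2² - 5.3355 ≈ 61.284
Since 3π²/2² ≈ 7.402 > 5.3355, all λₙ > 0.
The n=1 mode decays slowest → dominates as t → ∞.
Asymptotic: v ~ c₁ sin(πx/2) e^{-λ₁t} with decay rate λ₁ ≈ 2.067.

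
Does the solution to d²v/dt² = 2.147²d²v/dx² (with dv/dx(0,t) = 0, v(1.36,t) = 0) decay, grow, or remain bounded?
v oscillates (no decay). Energy is conserved; the solution oscillates indefinitely as standing waves.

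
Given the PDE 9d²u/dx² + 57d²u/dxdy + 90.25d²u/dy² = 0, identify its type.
The second-order coefficients are A = 9, B = 57, C = 90.25. Since B² - 4AC = 0 = 0, this is a parabolic PDE.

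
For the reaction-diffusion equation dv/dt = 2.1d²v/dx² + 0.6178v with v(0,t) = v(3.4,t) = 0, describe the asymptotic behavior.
v → 0. Diffusion dominates reaction (r=0.6178 < κπ²/L²≈1.79); solution decays.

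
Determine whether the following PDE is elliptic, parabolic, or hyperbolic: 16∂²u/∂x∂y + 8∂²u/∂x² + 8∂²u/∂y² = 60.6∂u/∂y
Rewriting in standard form: 8∂²u/∂x² + 16∂²u/∂x∂y + 8∂²u/∂y² - 60.6∂u/∂y = 0. Coefficients: A = 8, B = 16, C = 8. B² - 4AC = 0, which is zero, so the equation is parabolic.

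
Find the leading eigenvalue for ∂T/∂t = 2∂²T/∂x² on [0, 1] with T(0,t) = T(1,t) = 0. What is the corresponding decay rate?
Eigenvalues: λₙ = 2n²π².
First three modes:
  n=1: λ₁ = 2π² ≈ 19.739
  n=2: λ₂ = 8π² ≈ 78.957 (4× faster decay)
  n=3: λ₃ = 18π² ≈ 177.653 (9× faster decay)
As t → ∞, higher modes decay exponentially faster. The n=1 mode dominates: T ~ c₁ sin(πx) e^{-λ₁t}.
Decay rate: λ₁ = 2π² ≈ 19.739.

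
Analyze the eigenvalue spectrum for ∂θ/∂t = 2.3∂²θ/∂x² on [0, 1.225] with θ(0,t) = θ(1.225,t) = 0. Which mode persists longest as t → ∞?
Eigenvalues: λₙ = 2.3n²π²/1.225².
First three modes:
  n=1: λ₁ = 2.3π²/1.225² ≈ 15.127
  n=2: λ₂ = 9.2π²/1.225² ≈ 60.508 (4× faster decay)
  n=3: λ₃ = 20.7π²/1.225² ≈ 136.144 (9× faster decay)
As t → ∞, higher modes decay exponentially faster. The n=1 mode dominates: θ ~ c₁ sin(πx/1.225) e^{-λ₁t}.
Decay rate: λ₁ = 2.3π²/1.225² ≈ 15.127.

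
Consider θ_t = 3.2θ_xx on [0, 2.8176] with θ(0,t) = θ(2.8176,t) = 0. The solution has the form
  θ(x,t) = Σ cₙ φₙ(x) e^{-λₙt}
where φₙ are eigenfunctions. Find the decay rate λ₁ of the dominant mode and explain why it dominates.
Eigenvalues: λₙ = 3.2n²π²/2.8176².
First three modes:
  n=1: λ₁ = 3.2π²/2.8176² ≈ 3.978
  n=2: λ₂ = 12.8π²/2.8176² ≈ 15.913 (4× faster decay)
  n=3: λ₃ = 28.8π²/2.8176² ≈ 35.804 (9× faster decay)
As t → ∞, higher modes decay exponentially faster. The n=1 mode dominates: θ ~ c₁ sin(πx/2.8176) e^{-λ₁t}.
Decay rate: λ₁ = 3.2π²/2.8176² ≈ 3.978.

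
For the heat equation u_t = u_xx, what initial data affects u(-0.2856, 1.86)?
The entire real line. The heat equation has infinite propagation speed: any initial disturbance instantly affects all points (though exponentially small far away).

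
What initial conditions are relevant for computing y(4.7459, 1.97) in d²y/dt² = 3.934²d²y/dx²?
Domain of dependence: [-3.00408, 12.49588]. Signals travel at speed 3.934, so data within |x - 4.7459| ≤ 3.934·1.97 = 7.74998 can reach the point.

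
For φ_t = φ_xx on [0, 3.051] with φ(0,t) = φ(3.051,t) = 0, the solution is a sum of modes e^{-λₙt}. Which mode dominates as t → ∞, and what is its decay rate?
Eigenvalues: λₙ = n²π²/3.051².
First three modes:
  n=1: λ₁ = π²/3.051² ≈ 1.06
  n=2: λ₂ = 4π²/3.051² ≈ 4.241 (4× faster decay)
  n=3: λ₃ = 9π²/3.051² ≈ 9.542 (9× faster decay)
As t → ∞, higher modes decay exponentially faster. The n=1 mode dominates: φ ~ c₁ sin(πx/3.051) e^{-λ₁t}.
Decay rate: λ₁ = π²/3.051² ≈ 1.06.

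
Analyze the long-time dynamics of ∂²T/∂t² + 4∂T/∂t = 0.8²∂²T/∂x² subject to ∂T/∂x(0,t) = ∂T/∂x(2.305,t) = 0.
Long-time behavior: T → constant (steady state). Damping (γ=4) dissipates the nonconstant modes; with Neumann BCs the spatial average obeys M''+γM'=0 and tends to a finite limit.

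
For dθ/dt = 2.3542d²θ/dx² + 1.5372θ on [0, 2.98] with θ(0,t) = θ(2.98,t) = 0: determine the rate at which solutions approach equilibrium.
Eigenvalues: λₙ = 2.3542n²π²/2.98² - 1.5372.
First three modes:
  n=1: λ₁ = 2.3542π²/2.98² - 1.5372 ≈ 1.079
  n=2: λ₂ = 9.4168π²/2.98² - 1.5372 ≈ 8.929
  n=3: λ₃ = 21.1878π²/2.98² - 1.5372 ≈ 22.011
Since 2.3542π²/2.98² ≈ 2.616 > 1.5372, all λₙ > 0.
The n=1 mode decays slowest → dominates as t → ∞.
Asymptotic: θ ~ c₁ sin(πx/2.98) e^{-λ₁t} with decay rate λ₁ ≈ 1.079.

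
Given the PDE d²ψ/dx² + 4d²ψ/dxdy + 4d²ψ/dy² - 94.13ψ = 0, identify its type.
The second-order coefficients are A = 1, B = 4, C = 4. Since B² - 4AC = 0 = 0, this is a parabolic PDE.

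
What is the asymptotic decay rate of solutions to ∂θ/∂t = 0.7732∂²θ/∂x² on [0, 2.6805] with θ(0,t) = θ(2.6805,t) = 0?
Eigenvalues: λₙ = 0.7732n²π²/2.6805².
First three modes:
  n=1: λ₁ = 0.7732π²/2.6805² ≈ 1.062
  n=2: λ₂ = 3.0928π²/2.6805² ≈ 4.248 (4× faster decay)
  n=3: λ₃ = 6.9588π²/2.6805² ≈ 9.559 (9× faster decay)
As t → ∞, higher modes decay exponentially faster. The n=1 mode dominates: θ ~ c₁ sin(πx/2.6805) e^{-λ₁t}.
Decay rate: λ₁ = 0.7732π²/2.6805² ≈ 1.062.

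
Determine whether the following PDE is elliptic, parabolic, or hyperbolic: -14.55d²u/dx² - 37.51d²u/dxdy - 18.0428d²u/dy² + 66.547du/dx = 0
Coefficients: A = -14.55, B = -37.51, C = -18.0428. B² - 4AC = 356.90914, which is positive, so the equation is hyperbolic.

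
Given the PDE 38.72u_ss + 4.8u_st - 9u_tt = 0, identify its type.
The second-order coefficients are A = 38.72, B = 4.8, C = -9. Since B² - 4AC = 1416.96 > 0, this is a hyperbolic PDE.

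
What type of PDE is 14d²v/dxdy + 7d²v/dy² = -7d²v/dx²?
Rewriting in standard form: 7d²v/dx² + 14d²v/dxdy + 7d²v/dy² = 0. With A = 7, B = 14, C = 7, the discriminant is 0. This is a parabolic PDE.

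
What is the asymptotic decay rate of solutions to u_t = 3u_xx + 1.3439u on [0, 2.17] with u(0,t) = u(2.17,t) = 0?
Eigenvalues: λₙ = 3n²π²/2.17² - 1.3439.
First three modes:
  n=1: λ₁ = 3π²/2.17² - 1.3439 ≈ 4.944
  n=2: λ₂ = 12π²/2.17² - 1.3439 ≈ 23.807
  n=3: λ₃ = 27π²/2.17² - 1.3439 ≈ 55.247
Since 3π²/2.17² ≈ 6.288 > 1.3439, all λₙ > 0.
The n=1 mode decays slowest → dominates as t → ∞.
Asymptotic: u ~ c₁ sin(πx/2.17) e^{-λ₁t} with decay rate λ₁ ≈ 4.944.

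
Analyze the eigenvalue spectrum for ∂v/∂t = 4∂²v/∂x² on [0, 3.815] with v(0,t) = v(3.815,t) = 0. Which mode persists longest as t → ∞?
Eigenvalues: λₙ = 4n²π²/3.815².
First three modes:
  n=1: λ₁ = 4π²/3.815² ≈ 2.713
  n=2: λ₂ = 16π²/3.815² ≈ 10.85 (4× faster decay)
  n=3: λ₃ = 36π²/3.815² ≈ 24.413 (9× faster decay)
As t → ∞, higher modes decay exponentially faster. The n=1 mode dominates: v ~ c₁ sin(πx/3.815) e^{-λ₁t}.
Decay rate: λ₁ = 4π²/3.815² ≈ 2.713.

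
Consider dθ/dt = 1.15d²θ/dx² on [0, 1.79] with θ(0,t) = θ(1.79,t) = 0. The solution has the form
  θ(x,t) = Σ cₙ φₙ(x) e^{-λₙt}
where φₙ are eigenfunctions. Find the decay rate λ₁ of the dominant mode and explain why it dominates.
Eigenvalues: λₙ = 1.15n²π²/1.79².
First three modes:
  n=1: λ₁ = 1.15π²/1.79² ≈ 3.542
  n=2: λ₂ = 4.6π²/1.79² ≈ 14.169 (4× faster decay)
  n=3: λ₃ = 10.35π²/1.79² ≈ 31.881 (9× faster decay)
As t → ∞, higher modes decay exponentially faster. The n=1 mode dominates: θ ~ c₁ sin(πx/1.79) e^{-λ₁t}.
Decay rate: λ₁ = 1.15π²/1.79² ≈ 3.542.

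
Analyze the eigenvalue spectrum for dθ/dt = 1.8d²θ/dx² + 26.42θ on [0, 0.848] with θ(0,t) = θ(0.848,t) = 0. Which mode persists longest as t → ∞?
Eigenvalues: λₙ = 1.8n²π²/0.848² - 26.42.
First three modes:
  n=1: λ₁ = 1.8π²/0.848² - 26.42 ≈ -1.715
  n=2: λ₂ = 7.2π²/0.848² - 26.42 ≈ 72.399
  n=3: λ₃ = 16.2π²/0.848² - 26.42 ≈ 195.923
Since 1.8π²/0.848² ≈ 24.705 < 26.42, λ₁ < 0.
The n=1 mode grows fastest (−λₙ is largest for n=1) → dominates.
Asymptotic: θ ~ c₁ sin(πx/0.848) e^{1.715t} (exponential growth at rate −λ₁ ≈ 1.715).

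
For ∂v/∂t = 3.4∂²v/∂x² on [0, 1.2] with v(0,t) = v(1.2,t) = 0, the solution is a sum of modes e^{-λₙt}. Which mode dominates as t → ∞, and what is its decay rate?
Eigenvalues: λₙ = 3.4n²π²/1.2².
First three modes:
  n=1: λ₁ = 3.4π²/1.2² ≈ 23.303
  n=2: λ₂ = 13.6π²/1.2² ≈ 93.213 (4× faster decay)
  n=3: λ₃ = 30.6π²/1.2² ≈ 209.729 (9× faster decay)
As t → ∞, higher modes decay exponentially faster. The n=1 mode dominates: v ~ c₁ sin(πx/1.2) e^{-λ₁t}.
Decay rate: λ₁ = 3.4π²/1.2² ≈ 23.303.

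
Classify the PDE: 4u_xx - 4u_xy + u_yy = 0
A = 4, B = -4, C = 1. Discriminant B² - 4AC = 0. Since 0 = 0, parabolic.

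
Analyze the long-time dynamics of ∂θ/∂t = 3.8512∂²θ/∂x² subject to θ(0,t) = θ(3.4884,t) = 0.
Long-time behavior: θ → 0. Heat diffuses out through both boundaries.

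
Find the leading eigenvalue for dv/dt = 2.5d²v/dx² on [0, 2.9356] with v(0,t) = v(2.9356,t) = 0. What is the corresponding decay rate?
Eigenvalues: λₙ = 2.5n²π²/2.9356².
First three modes:
  n=1: λ₁ = 2.5π²/2.9356² ≈ 2.863
  n=2: λ₂ = 10π²/2.9356² ≈ 11.453 (4× faster decay)
  n=3: λ₃ = 22.5π²/2.9356² ≈ 25.768 (9× faster decay)
As t → ∞, higher modes decay exponentially faster. The n=1 mode dominates: v ~ c₁ sin(πx/2.9356) e^{-λ₁t}.
Decay rate: λ₁ = 2.5π²/2.9356² ≈ 2.863.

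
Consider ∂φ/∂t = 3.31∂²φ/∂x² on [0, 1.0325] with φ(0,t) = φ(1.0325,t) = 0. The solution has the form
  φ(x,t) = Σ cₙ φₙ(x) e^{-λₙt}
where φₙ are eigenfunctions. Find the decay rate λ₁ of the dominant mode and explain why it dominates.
Eigenvalues: λₙ = 3.31n²π²/1.0325².
First three modes:
  n=1: λ₁ = 3.31π²/1.0325² ≈ 30.644
  n=2: λ₂ = 13.24π²/1.0325² ≈ 122.577 (4× faster decay)
  n=3: λ₃ = 29.79π²/1.0325² ≈ 275.797 (9× faster decay)
As t → ∞, higher modes decay exponentially faster. The n=1 mode dominates: φ ~ c₁ sin(πx/1.0325) e^{-λ₁t}.
Decay rate: λ₁ = 3.31π²/1.0325² ≈ 30.644.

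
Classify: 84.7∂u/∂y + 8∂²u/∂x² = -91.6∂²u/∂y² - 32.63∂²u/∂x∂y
Rewriting in standard form: 8∂²u/∂x² + 32.63∂²u/∂x∂y + 91.6∂²u/∂y² + 84.7∂u/∂y = 0. Elliptic (discriminant = -1866.4831).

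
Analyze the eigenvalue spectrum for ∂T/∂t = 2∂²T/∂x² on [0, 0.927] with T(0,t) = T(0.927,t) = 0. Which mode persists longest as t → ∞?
Eigenvalues: λₙ = 2n²π²/0.927².
First three modes:
  n=1: λ₁ = 2π²/0.927² ≈ 22.97
  n=2: λ₂ = 8π²/0.927² ≈ 91.882 (4× faster decay)
  n=3: λ₃ = 18π²/0.927² ≈ 206.734 (9× faster decay)
As t → ∞, higher modes decay exponentially faster. The n=1 mode dominates: T ~ c₁ sin(πx/0.927) e^{-λ₁t}.
Decay rate: λ₁ = 2π²/0.927² ≈ 22.97.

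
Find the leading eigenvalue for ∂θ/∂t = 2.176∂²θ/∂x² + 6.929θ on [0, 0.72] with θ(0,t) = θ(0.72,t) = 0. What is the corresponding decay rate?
Eigenvalues: λₙ = 2.176n²π²/0.72² - 6.929.
First three modes:
  n=1: λ₁ = 2.176π²/0.72² - 6.929 ≈ 34.499
  n=2: λ₂ = 8.704π²/0.72² - 6.929 ≈ 158.783
  n=3: λ₃ = 19.584π²/0.72² - 6.929 ≈ 365.923
Since 2.176π²/0.72² ≈ 41.428 > 6.929, all λₙ > 0.
The n=1 mode decays slowest → dominates as t → ∞.
Asymptotic: θ ~ c₁ sin(πx/0.72) e^{-λ₁t} with decay rate λ₁ ≈ 34.499.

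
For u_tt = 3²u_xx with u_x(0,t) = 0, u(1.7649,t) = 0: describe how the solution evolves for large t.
u oscillates (no decay). Energy is conserved; the solution oscillates indefinitely as standing waves.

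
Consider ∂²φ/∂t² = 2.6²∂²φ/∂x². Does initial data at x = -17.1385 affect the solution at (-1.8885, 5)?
No. The domain of dependence is [-14.8885, 11.1115], and -17.1385 is outside this interval.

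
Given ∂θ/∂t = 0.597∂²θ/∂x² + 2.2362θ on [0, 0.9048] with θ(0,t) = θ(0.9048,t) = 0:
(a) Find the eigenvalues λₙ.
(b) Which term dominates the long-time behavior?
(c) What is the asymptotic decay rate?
Eigenvalues: λₙ = 0.597n²π²/0.9048² - 2.2362.
First three modes:
  n=1: λ₁ = 0.597π²/0.9048² - 2.2362 ≈ 4.961
  n=2: λ₂ = 2.388π²/0.9048² - 2.2362 ≈ 26.553
  n=3: λ₃ = 5.373π²/0.9048² - 2.2362 ≈ 62.539
Since 0.597π²/0.9048² ≈ 7.197 > 2.2362, all λₙ > 0.
The n=1 mode decays slowest → dominates as t → ∞.
Asymptotic: θ ~ c₁ sin(πx/0.9048) e^{-λ₁t} with decay rate λ₁ ≈ 4.961.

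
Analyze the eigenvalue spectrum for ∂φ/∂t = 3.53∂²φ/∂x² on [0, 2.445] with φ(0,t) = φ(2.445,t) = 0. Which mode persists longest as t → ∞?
Eigenvalues: λₙ = 3.53n²π²/2.445².
First three modes:
  n=1: λ₁ = 3.53π²/2.445² ≈ 5.828
  n=2: λ₂ = 14.12π²/2.445² ≈ 23.312 (4× faster decay)
  n=3: λ₃ = 31.77π²/2.445² ≈ 52.452 (9× faster decay)
As t → ∞, higher modes decay exponentially faster. The n=1 mode dominates: φ ~ c₁ sin(πx/2.445) e^{-λ₁t}.
Decay rate: λ₁ = 3.53π²/2.445² ≈ 5.828.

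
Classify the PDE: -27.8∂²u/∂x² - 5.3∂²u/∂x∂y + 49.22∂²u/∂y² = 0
A = -27.8, B = -5.3, C = 49.22. Discriminant B² - 4AC = 5501.354. Since 5501.354 > 0, hyperbolic.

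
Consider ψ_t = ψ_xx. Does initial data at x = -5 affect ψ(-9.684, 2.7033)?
Yes, for any finite x. The heat equation has infinite propagation speed, so all initial data affects all points at any t > 0.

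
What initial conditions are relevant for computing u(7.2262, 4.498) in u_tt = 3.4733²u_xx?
Domain of dependence: [-8.3967034, 22.8491034]. Signals travel at speed 3.4733, so data within |x - 7.2262| ≤ 3.4733·4.498 = 15.6229034 can reach the point.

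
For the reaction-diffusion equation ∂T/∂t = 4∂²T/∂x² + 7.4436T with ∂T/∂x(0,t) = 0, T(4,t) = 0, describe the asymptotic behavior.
T grows unboundedly. Reaction dominates diffusion (r=7.4436 > κπ²/(4L²)≈0.62); solution grows exponentially.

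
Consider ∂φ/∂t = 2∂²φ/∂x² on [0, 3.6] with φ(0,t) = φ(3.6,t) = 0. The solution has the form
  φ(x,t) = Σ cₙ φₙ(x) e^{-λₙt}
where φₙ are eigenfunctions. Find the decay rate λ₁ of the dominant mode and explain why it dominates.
Eigenvalues: λₙ = 2n²π²/3.6².
First three modes:
  n=1: λ₁ = 2π²/3.6² ≈ 1.523
  n=2: λ₂ = 8π²/3.6² ≈ 6.092 (4× faster decay)
  n=3: λ₃ = 18π²/3.6² ≈ 13.708 (9× faster decay)
As t → ∞, higher modes decay exponentially faster. The n=1 mode dominates: φ ~ c₁ sin(πx/3.6) e^{-λ₁t}.
Decay rate: λ₁ = 2π²/3.6² ≈ 1.523.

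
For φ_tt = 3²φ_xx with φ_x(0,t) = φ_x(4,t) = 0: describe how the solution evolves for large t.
φ oscillates about a mean that drifts linearly in t (generically unbounded; no decay). There is no damping, so the nonconstant modes persist as standing waves (energy conserved, no decay). But with Neumann conditions at both ends the constant mode has eigenvalue 0: the spatial mean M(t) of φ satisfies M'' = 0, so M(t) = M(0) + M'(0)·t. Unless the initial velocity has zero mean (∫φ_t(x,0)dx = 0), the solution grows linearly in t (unbounded, though not exponentially); if it does have zero mean, the solution stays bounded and simply oscillates.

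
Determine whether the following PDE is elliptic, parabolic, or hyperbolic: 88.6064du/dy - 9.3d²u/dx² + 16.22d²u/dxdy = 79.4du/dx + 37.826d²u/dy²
Rewriting in standard form: -9.3d²u/dx² + 16.22d²u/dxdy - 37.826d²u/dy² - 79.4du/dx + 88.6064du/dy = 0. Coefficients: A = -9.3, B = 16.22, C = -37.826. B² - 4AC = -1144.0388, which is negative, so the equation is elliptic.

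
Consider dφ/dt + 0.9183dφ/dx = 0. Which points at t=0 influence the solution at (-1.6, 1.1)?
A single point: x = -2.61013. The characteristic through (-1.6, 1.1) is x - 0.9183t = const, so x = -1.6 - 0.9183·1.1 = -2.61013.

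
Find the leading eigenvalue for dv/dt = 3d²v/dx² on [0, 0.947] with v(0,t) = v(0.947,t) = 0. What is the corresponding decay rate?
Eigenvalues: λₙ = 3n²π²/0.947².
First three modes:
  n=1: λ₁ = 3π²/0.947² ≈ 33.016
  n=2: λ₂ = 12π²/0.947² ≈ 132.063 (4× faster decay)
  n=3: λ₃ = 27π²/0.947² ≈ 297.142 (9× faster decay)
As t → ∞, higher modes decay exponentially faster. The n=1 mode dominates: v ~ c₁ sin(πx/0.947) e^{-λ₁t}.
Decay rate: λ₁ = 3π²/0.947² ≈ 33.016.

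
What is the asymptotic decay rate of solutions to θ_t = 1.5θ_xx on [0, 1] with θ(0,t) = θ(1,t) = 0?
Eigenvalues: λₙ = 1.5n²π².
First three modes:
  n=1: λ₁ = 1.5π² ≈ 14.804
  n=2: λ₂ = 6π² ≈ 59.218 (4× faster decay)
  n=3: λ₃ = 13.5π² ≈ 133.24 (9× faster decay)
As t → ∞, higher modes decay exponentially faster. The n=1 mode dominates: θ ~ c₁ sin(πx) e^{-λ₁t}.
Decay rate: λ₁ = 1.5π² ≈ 14.804.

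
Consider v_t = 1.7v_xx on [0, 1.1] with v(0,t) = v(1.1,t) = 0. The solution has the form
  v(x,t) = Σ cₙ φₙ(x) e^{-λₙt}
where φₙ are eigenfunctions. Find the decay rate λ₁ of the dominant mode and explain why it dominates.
Eigenvalues: λₙ = 1.7n²π²/1.1².
First three modes:
  n=1: λ₁ = 1.7π²/1.1² ≈ 13.866
  n=2: λ₂ = 6.8π²/1.1² ≈ 55.466 (4× faster decay)
  n=3: λ₃ = 15.3π²/1.1² ≈ 124.797 (9× faster decay)
As t → ∞, higher modes decay exponentially faster. The n=1 mode dominates: v ~ c₁ sin(πx/1.1) e^{-λ₁t}.
Decay rate: λ₁ = 1.7π²/1.1² ≈ 13.866.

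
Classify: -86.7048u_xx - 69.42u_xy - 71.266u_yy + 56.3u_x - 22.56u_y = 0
Elliptic (discriminant = -19897.2807072).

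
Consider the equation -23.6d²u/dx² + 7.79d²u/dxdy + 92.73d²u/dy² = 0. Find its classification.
Hyperbolic. (A = -23.6, B = 7.79, C = 92.73 gives B² - 4AC = 8814.3961.)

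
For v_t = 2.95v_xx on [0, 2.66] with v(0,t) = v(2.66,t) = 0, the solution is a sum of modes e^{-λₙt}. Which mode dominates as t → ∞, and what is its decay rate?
Eigenvalues: λₙ = 2.95n²π²/2.66².
First three modes:
  n=1: λ₁ = 2.95π²/2.66² ≈ 4.115
  n=2: λ₂ = 11.8π²/2.66² ≈ 16.46 (4× faster decay)
  n=3: λ₃ = 26.55π²/2.66² ≈ 37.034 (9× faster decay)
As t → ∞, higher modes decay exponentially faster. The n=1 mode dominates: v ~ c₁ sin(πx/2.66) e^{-λ₁t}.
Decay rate: λ₁ = 2.95π²/2.66² ≈ 4.115.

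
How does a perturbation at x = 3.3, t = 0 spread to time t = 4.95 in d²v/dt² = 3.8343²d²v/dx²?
Domain of influence: [-15.679785, 22.279785]. Data at x = 3.3 spreads outward at speed 3.8343.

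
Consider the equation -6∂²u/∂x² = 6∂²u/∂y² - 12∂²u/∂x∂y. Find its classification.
Rewriting in standard form: -6∂²u/∂x² + 12∂²u/∂x∂y - 6∂²u/∂y² = 0. Parabolic. (A = -6, B = 12, C = -6 gives B² - 4AC = 0.)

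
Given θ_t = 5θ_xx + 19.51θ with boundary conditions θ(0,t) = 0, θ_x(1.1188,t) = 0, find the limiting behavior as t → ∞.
θ grows unboundedly. Reaction dominates diffusion (r=19.51 > κπ²/(4L²)≈9.86); solution grows exponentially.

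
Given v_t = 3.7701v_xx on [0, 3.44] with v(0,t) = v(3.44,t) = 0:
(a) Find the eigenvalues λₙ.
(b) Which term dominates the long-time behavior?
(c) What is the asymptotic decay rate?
Eigenvalues: λₙ = 3.7701n²π²/3.44².
First three modes:
  n=1: λ₁ = 3.7701π²/3.44² ≈ 3.144
  n=2: λ₂ = 15.0804π²/3.44² ≈ 12.578 (4× faster decay)
  n=3: λ₃ = 33.9309π²/3.44² ≈ 28.299 (9× faster decay)
As t → ∞, higher modes decay exponentially faster. The n=1 mode dominates: v ~ c₁ sin(πx/3.44) e^{-λ₁t}.
Decay rate: λ₁ = 3.7701π²/3.44² ≈ 3.144.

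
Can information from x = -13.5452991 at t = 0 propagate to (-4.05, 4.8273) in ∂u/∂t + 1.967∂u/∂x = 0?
Yes. The characteristic through (-4.05, 4.8273) passes through x = -13.5452991.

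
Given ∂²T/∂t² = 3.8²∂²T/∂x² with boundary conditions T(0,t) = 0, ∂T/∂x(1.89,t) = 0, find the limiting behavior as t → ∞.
T oscillates (no decay). Energy is conserved; the solution oscillates indefinitely as standing waves.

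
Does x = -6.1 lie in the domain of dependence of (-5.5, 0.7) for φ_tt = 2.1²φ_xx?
Yes. The domain of dependence is [-6.97, -4.03], and -6.1 ∈ [-6.97, -4.03].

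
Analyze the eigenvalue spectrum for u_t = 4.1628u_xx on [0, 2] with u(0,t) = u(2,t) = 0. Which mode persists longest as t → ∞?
Eigenvalues: λₙ = 4.1628n²π²/2².
First three modes:
  n=1: λ₁ = 4.1628π²/2² ≈ 10.271
  n=2: λ₂ = 16.6512π²/2² ≈ 41.085 (4× faster decay)
  n=3: λ₃ = 37.4652π²/2² ≈ 92.442 (9× faster decay)
As t → ∞, higher modes decay exponentially faster. The n=1 mode dominates: u ~ c₁ sin(πx/2) e^{-λ₁t}.
Decay rate: λ₁ = 4.1628π²/2² ≈ 10.271.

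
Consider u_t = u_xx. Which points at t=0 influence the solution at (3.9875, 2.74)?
The entire real line. The heat equation has infinite propagation speed: any initial disturbance instantly affects all points (though exponentially small far away).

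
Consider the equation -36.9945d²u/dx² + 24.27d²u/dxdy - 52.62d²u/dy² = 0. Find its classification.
Elliptic. (A = -36.9945, B = 24.27, C = -52.62 gives B² - 4AC = -7197.56946.)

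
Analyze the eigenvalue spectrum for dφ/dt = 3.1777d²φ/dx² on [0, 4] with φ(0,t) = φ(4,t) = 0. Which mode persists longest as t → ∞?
Eigenvalues: λₙ = 3.1777n²π²/4².
First three modes:
  n=1: λ₁ = 3.1777π²/4² ≈ 1.96
  n=2: λ₂ = 12.7108π²/4² ≈ 7.841 (4× faster decay)
  n=3: λ₃ = 28.5993π²/4² ≈ 17.641 (9× faster decay)
As t → ∞, higher modes decay exponentially faster. The n=1 mode dominates: φ ~ c₁ sin(πx/4) e^{-λ₁t}.
Decay rate: λ₁ = 3.1777π²/4² ≈ 1.96.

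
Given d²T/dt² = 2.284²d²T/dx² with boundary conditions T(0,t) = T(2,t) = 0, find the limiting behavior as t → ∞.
T oscillates (no decay). Energy is conserved; the solution oscillates indefinitely as standing waves.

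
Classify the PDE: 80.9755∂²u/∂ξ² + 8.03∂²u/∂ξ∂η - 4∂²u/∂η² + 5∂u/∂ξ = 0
A = 80.9755, B = 8.03, C = -4. Discriminant B² - 4AC = 1360.0889. Since 1360.0889 > 0, hyperbolic.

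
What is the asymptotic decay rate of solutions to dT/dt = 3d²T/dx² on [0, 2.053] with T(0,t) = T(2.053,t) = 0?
Eigenvalues: λₙ = 3n²π²/2.053².
First three modes:
  n=1: λ₁ = 3π²/2.053² ≈ 7.025
  n=2: λ₂ = 12π²/2.053² ≈ 28.1 (4× faster decay)
  n=3: λ₃ = 27π²/2.053² ≈ 63.225 (9× faster decay)
As t → ∞, higher modes decay exponentially faster. The n=1 mode dominates: T ~ c₁ sin(πx/2.053) e^{-λ₁t}.
Decay rate: λ₁ = 3π²/2.053² ≈ 7.025.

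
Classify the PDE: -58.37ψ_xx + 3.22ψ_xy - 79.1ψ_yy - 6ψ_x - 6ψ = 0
A = -58.37, B = 3.22, C = -79.1. Discriminant B² - 4AC = -18457.8996. Since -18457.8996 < 0, elliptic.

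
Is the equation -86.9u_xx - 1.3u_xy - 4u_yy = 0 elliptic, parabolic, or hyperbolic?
Computing B² - 4AC with A = -86.9, B = -1.3, C = -4: discriminant = -1388.71 (negative). Answer: elliptic.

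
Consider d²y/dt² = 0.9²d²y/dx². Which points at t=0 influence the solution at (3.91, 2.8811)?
Domain of dependence: [1.31701, 6.50299]. Signals travel at speed 0.9, so data within |x - 3.91| ≤ 0.9·2.8811 = 2.59299 can reach the point.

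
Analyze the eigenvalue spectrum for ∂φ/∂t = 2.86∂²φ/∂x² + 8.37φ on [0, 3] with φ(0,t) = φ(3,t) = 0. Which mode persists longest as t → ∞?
Eigenvalues: λₙ = 2.86n²π²/3² - 8.37.
First three modes:
  n=1: λ₁ = 2.86π²/3² - 8.37 ≈ -5.234
  n=2: λ₂ = 11.44π²/3² - 8.37 ≈ 4.175
  n=3: λ₃ = 25.74π²/3² - 8.37 ≈ 19.857
Since 2.86π²/3² ≈ 3.136 < 8.37, λ₁ < 0.
The n=1 mode grows fastest (−λₙ is largest for n=1) → dominates.
Asymptotic: φ ~ c₁ sin(πx/3) e^{5.234t} (exponential growth at rate −λ₁ ≈ 5.234).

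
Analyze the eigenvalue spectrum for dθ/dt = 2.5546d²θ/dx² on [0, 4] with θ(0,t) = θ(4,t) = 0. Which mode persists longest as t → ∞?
Eigenvalues: λₙ = 2.5546n²π²/4².
First three modes:
  n=1: λ₁ = 2.5546π²/4² ≈ 1.576
  n=2: λ₂ = 10.2184π²/4² ≈ 6.303 (4× faster decay)
  n=3: λ₃ = 22.9914π²/4² ≈ 14.182 (9× faster decay)
As t → ∞, higher modes decay exponentially faster. The n=1 mode dominates: θ ~ c₁ sin(πx/4) e^{-λ₁t}.
Decay rate: λ₁ = 2.5546π²/4² ≈ 1.576.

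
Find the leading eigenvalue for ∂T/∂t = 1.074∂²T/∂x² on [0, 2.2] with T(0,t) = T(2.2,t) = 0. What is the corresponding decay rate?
Eigenvalues: λₙ = 1.074n²π²/2.2².
First three modes:
  n=1: λ₁ = 1.074π²/2.2² ≈ 2.19
  n=2: λ₂ = 4.296π²/2.2² ≈ 8.76 (4× faster decay)
  n=3: λ₃ = 9.666π²/2.2² ≈ 19.711 (9× faster decay)
As t → ∞, higher modes decay exponentially faster. The n=1 mode dominates: T ~ c₁ sin(πx/2.2) e^{-λ₁t}.
Decay rate: λ₁ = 1.074π²/2.2² ≈ 2.19.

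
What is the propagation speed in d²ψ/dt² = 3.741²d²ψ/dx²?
Speed = 3.741. Information travels along characteristics x = x₀ ± 3.741t.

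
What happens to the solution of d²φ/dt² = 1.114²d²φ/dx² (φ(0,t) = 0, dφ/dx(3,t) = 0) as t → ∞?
φ oscillates (no decay). Energy is conserved; the solution oscillates indefinitely as standing waves.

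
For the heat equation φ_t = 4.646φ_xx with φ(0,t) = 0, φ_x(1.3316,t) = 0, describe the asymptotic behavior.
φ → 0. Heat escapes through the Dirichlet boundary.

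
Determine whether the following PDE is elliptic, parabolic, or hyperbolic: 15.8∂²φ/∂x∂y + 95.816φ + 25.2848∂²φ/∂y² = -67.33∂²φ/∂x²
Rewriting in standard form: 67.33∂²φ/∂x² + 15.8∂²φ/∂x∂y + 25.2848∂²φ/∂y² + 95.816φ = 0. Coefficients: A = 67.33, B = 15.8, C = 25.2848. B² - 4AC = -6560.062336, which is negative, so the equation is elliptic.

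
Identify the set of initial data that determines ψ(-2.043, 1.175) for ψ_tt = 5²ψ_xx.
Domain of dependence: [-7.918, 3.832]. Signals travel at speed 5, so data within |x - -2.043| ≤ 5·1.175 = 5.875 can reach the point.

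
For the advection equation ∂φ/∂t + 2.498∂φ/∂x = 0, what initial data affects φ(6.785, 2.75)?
A single point: x = -0.0845. The characteristic through (6.785, 2.75) is x - 2.498t = const, so x = 6.785 - 2.498·2.75 = -0.0845.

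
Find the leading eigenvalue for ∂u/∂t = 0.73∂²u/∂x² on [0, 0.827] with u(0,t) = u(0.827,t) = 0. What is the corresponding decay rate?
Eigenvalues: λₙ = 0.73n²π²/0.827².
First three modes:
  n=1: λ₁ = 0.73π²/0.827² ≈ 10.534
  n=2: λ₂ = 2.92π²/0.827² ≈ 42.138 (4× faster decay)
  n=3: λ₃ = 6.57π²/0.827² ≈ 94.81 (9× faster decay)
As t → ∞, higher modes decay exponentially faster. The n=1 mode dominates: u ~ c₁ sin(πx/0.827) e^{-λ₁t}.
Decay rate: λ₁ = 0.73π²/0.827² ≈ 10.534.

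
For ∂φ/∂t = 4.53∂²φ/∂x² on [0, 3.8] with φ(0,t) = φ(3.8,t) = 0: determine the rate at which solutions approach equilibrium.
Eigenvalues: λₙ = 4.53n²π²/3.8².
First three modes:
  n=1: λ₁ = 4.53π²/3.8² ≈ 3.096
  n=2: λ₂ = 18.12π²/3.8² ≈ 12.385 (4× faster decay)
  n=3: λ₃ = 40.77π²/3.8² ≈ 27.866 (9× faster decay)
As t → ∞, higher modes decay exponentially faster. The n=1 mode dominates: φ ~ c₁ sin(πx/3.8) e^{-λ₁t}.
Decay rate: λ₁ = 4.53π²/3.8² ≈ 3.096.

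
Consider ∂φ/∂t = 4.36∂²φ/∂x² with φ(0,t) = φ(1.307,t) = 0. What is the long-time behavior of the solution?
As t → ∞, φ → 0. Heat diffuses out through both boundaries.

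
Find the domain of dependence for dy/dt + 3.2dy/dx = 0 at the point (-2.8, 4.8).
A single point: x = -18.16. The characteristic through (-2.8, 4.8) is x - 3.2t = const, so x = -2.8 - 3.2·4.8 = -18.16.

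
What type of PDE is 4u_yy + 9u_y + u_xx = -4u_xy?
Rewriting in standard form: u_xx + 4u_xy + 4u_yy + 9u_y = 0. With A = 1, B = 4, C = 4, the discriminant is 0. This is a parabolic PDE.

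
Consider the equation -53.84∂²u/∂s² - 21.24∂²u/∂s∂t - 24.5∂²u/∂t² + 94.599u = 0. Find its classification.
Elliptic. (A = -53.84, B = -21.24, C = -24.5 gives B² - 4AC = -4825.1824.)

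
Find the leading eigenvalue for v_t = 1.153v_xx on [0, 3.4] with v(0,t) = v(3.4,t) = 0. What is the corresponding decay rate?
Eigenvalues: λₙ = 1.153n²π²/3.4².
First three modes:
  n=1: λ₁ = 1.153π²/3.4² ≈ 0.984
  n=2: λ₂ = 4.612π²/3.4² ≈ 3.938 (4× faster decay)
  n=3: λ₃ = 10.377π²/3.4² ≈ 8.86 (9× faster decay)
As t → ∞, higher modes decay exponentially faster. The n=1 mode dominates: v ~ c₁ sin(πx/3.4) e^{-λ₁t}.
Decay rate: λ₁ = 1.153π²/3.4² ≈ 0.984.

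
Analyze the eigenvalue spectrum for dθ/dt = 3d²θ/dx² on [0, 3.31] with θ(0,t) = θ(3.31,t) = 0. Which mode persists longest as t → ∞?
Eigenvalues: λₙ = 3n²π²/3.31².
First three modes:
  n=1: λ₁ = 3π²/3.31² ≈ 2.702
  n=2: λ₂ = 12π²/3.31² ≈ 10.81 (4× faster decay)
  n=3: λ₃ = 27π²/3.31² ≈ 24.322 (9× faster decay)
As t → ∞, higher modes decay exponentially faster. The n=1 mode dominates: θ ~ c₁ sin(πx/3.31) e^{-λ₁t}.
Decay rate: λ₁ = 3π²/3.31² ≈ 2.702.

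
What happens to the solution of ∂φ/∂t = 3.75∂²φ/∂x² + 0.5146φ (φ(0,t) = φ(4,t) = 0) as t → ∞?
φ → 0. Diffusion dominates reaction (r=0.5146 < κπ²/L²≈2.31); solution decays.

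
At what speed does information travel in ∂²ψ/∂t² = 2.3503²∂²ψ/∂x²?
Speed = 2.3503. Information travels along characteristics x = x₀ ± 2.3503t.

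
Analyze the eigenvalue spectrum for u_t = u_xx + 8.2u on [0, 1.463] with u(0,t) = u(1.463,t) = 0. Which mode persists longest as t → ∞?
Eigenvalues: λₙ = n²π²/1.463² - 8.2.
First three modes:
  n=1: λ₁ = π²/1.463² - 8.2 ≈ -3.589
  n=2: λ₂ = 4π²/1.463² - 8.2 ≈ 10.245
  n=3: λ₃ = 9π²/1.463² - 8.2 ≈ 33.301
Since π²/1.463² ≈ 4.611 < 8.2, λ₁ < 0.
The n=1 mode grows fastest (−λₙ is largest for n=1) → dominates.
Asymptotic: u ~ c₁ sin(πx/1.463) e^{3.589t} (exponential growth at rate −λ₁ ≈ 3.589).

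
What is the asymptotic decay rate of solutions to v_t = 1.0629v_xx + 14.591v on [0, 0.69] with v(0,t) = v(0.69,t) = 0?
Eigenvalues: λₙ = 1.0629n²π²/0.69² - 14.591.
First three modes:
  n=1: λ₁ = 1.0629π²/0.69² - 14.591 ≈ 7.443
  n=2: λ₂ = 4.2516π²/0.69² - 14.591 ≈ 73.545
  n=3: λ₃ = 9.5661π²/0.69² - 14.591 ≈ 183.715
Since 1.0629π²/0.69² ≈ 22.034 > 14.591, all λₙ > 0.
The n=1 mode decays slowest → dominates as t → ∞.
Asymptotic: v ~ c₁ sin(πx/0.69) e^{-λ₁t} with decay rate λ₁ ≈ 7.443.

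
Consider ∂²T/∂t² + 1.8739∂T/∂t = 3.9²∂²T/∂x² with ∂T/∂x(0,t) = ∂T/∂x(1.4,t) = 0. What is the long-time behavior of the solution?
As t → ∞, T → constant (steady state). Damping (γ=1.8739) dissipates the nonconstant modes; with Neumann BCs the spatial average obeys M''+γM'=0 and tends to a finite limit.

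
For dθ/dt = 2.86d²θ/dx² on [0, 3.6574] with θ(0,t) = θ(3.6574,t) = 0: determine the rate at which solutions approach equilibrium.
Eigenvalues: λₙ = 2.86n²π²/3.6574².
First three modes:
  n=1: λ₁ = 2.86π²/3.6574² ≈ 2.11
  n=2: λ₂ = 11.44π²/3.6574² ≈ 8.441 (4× faster decay)
  n=3: λ₃ = 25.74π²/3.6574² ≈ 18.992 (9× faster decay)
As t → ∞, higher modes decay exponentially faster. The n=1 mode dominates: θ ~ c₁ sin(πx/3.6574) e^{-λ₁t}.
Decay rate: λ₁ = 2.86π²/3.6574² ≈ 2.11.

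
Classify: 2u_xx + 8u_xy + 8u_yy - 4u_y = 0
Parabolic (discriminant = 0).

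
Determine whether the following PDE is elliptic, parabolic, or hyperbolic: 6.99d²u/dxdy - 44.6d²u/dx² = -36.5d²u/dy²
Rewriting in standard form: -44.6d²u/dx² + 6.99d²u/dxdy + 36.5d²u/dy² = 0. Coefficients: A = -44.6, B = 6.99, C = 36.5. B² - 4AC = 6560.4601, which is positive, so the equation is hyperbolic.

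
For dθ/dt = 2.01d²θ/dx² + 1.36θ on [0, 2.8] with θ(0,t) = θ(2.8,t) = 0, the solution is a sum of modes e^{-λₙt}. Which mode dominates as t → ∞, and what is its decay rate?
Eigenvalues: λₙ = 2.01n²π²/2.8² - 1.36.
First three modes:
  n=1: λ₁ = 2.01π²/2.8² - 1.36 ≈ 1.17
  n=2: λ₂ = 8.04π²/2.8² - 1.36 ≈ 8.761
  n=3: λ₃ = 18.09π²/2.8² - 1.36 ≈ 21.413
Since 2.01π²/2.8² ≈ 2.53 > 1.36, all λₙ > 0.
The n=1 mode decays slowest → dominates as t → ∞.
Asymptotic: θ ~ c₁ sin(πx/2.8) e^{-λ₁t} with decay rate λ₁ ≈ 1.17.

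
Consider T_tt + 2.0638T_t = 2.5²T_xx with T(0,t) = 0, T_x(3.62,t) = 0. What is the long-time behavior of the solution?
As t → ∞, T → 0. Damping (γ=2.0638) dissipates energy; oscillations decay exponentially.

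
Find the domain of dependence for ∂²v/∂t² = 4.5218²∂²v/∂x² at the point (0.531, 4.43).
Domain of dependence: [-19.500574, 20.562574]. Signals travel at speed 4.5218, so data within |x - 0.531| ≤ 4.5218·4.43 = 20.031574 can reach the point.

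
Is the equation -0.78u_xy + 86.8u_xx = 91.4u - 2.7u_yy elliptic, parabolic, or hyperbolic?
Rewriting in standard form: 86.8u_xx - 0.78u_xy + 2.7u_yy - 91.4u = 0. Computing B² - 4AC with A = 86.8, B = -0.78, C = 2.7: discriminant = -936.8316 (negative). Answer: elliptic.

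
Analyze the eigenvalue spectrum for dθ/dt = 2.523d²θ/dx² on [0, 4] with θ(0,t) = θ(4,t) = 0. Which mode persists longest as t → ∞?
Eigenvalues: λₙ = 2.523n²π²/4².
First three modes:
  n=1: λ₁ = 2.523π²/4² ≈ 1.556
  n=2: λ₂ = 10.092π²/4² ≈ 6.225 (4× faster decay)
  n=3: λ₃ = 22.707π²/4² ≈ 14.007 (9× faster decay)
As t → ∞, higher modes decay exponentially faster. The n=1 mode dominates: θ ~ c₁ sin(πx/4) e^{-λ₁t}.
Decay rate: λ₁ = 2.523π²/4² ≈ 1.556.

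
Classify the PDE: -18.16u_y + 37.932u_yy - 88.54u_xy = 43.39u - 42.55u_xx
Rewriting in standard form: 42.55u_xx - 88.54u_xy + 37.932u_yy - 18.16u_y - 43.39u = 0. A = 42.55, B = -88.54, C = 37.932. Discriminant B² - 4AC = 1383.3052. Since 1383.3052 > 0, hyperbolic.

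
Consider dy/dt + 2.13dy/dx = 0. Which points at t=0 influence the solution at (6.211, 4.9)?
A single point: x = -4.226. The characteristic through (6.211, 4.9) is x - 2.13t = const, so x = 6.211 - 2.13·4.9 = -4.226.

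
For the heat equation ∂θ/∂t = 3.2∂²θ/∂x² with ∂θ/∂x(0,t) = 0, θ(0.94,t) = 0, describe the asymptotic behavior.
θ → 0. Heat escapes through the Dirichlet boundary.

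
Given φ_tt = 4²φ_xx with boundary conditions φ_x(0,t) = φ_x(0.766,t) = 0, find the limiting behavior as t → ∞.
φ oscillates about a mean that drifts linearly in t (generically unbounded; no decay). There is no damping, so the nonconstant modes persist as standing waves (energy conserved, no decay). But with Neumann conditions at both ends the constant mode has eigenvalue 0: the spatial mean M(t) of φ satisfies M'' = 0, so M(t) = M(0) + M'(0)·t. Unless the initial velocity has zero mean (∫φ_t(x,0)dx = 0), the solution grows linearly in t (unbounded, though not exponentially); if it does have zero mean, the solution stays bounded and simply oscillates.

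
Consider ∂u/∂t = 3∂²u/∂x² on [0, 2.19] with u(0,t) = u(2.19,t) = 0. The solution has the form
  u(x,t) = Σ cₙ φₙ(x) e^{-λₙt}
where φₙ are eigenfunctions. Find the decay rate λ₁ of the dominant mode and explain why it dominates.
Eigenvalues: λₙ = 3n²π²/2.19².
First three modes:
  n=1: λ₁ = 3π²/2.19² ≈ 6.174
  n=2: λ₂ = 12π²/2.19² ≈ 24.694 (4× faster decay)
  n=3: λ₃ = 27π²/2.19² ≈ 55.562 (9× faster decay)
As t → ∞, higher modes decay exponentially faster. The n=1 mode dominates: u ~ c₁ sin(πx/2.19) e^{-λ₁t}.
Decay rate: λ₁ = 3π²/2.19² ≈ 6.174.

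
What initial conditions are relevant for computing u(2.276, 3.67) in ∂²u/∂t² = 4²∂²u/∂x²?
Domain of dependence: [-12.404, 16.956]. Signals travel at speed 4, so data within |x - 2.276| ≤ 4·3.67 = 14.68 can reach the point.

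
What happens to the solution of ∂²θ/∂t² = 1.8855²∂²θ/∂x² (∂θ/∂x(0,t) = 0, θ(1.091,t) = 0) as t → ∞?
θ oscillates (no decay). Energy is conserved; the solution oscillates indefinitely as standing waves.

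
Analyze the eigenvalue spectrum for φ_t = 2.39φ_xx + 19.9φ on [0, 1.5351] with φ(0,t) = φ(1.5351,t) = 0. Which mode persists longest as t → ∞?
Eigenvalues: λₙ = 2.39n²π²/1.5351² - 19.9.
First three modes:
  n=1: λ₁ = 2.39π²/1.5351² - 19.9 ≈ -9.89
  n=2: λ₂ = 9.56π²/1.5351² - 19.9 ≈ 20.139
  n=3: λ₃ = 21.51π²/1.5351² - 19.9 ≈ 70.188
Since 2.39π²/1.5351² ≈ 10.01 < 19.9, λ₁ < 0.
The n=1 mode grows fastest (−λₙ is largest for n=1) → dominates.
Asymptotic: φ ~ c₁ sin(πx/1.5351) e^{9.89t} (exponential growth at rate −λ₁ ≈ 9.89).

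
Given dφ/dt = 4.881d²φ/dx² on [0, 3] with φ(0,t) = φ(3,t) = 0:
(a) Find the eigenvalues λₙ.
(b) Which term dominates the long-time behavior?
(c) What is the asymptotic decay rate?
Eigenvalues: λₙ = 4.881n²π²/3².
First three modes:
  n=1: λ₁ = 4.881π²/3² ≈ 5.353
  n=2: λ₂ = 19.524π²/3² ≈ 21.41 (4× faster decay)
  n=3: λ₃ = 43.929π²/3² ≈ 48.174 (9× faster decay)
As t → ∞, higher modes decay exponentially faster. The n=1 mode dominates: φ ~ c₁ sin(πx/3) e^{-λ₁t}.
Decay rate: λ₁ = 4.881π²/3² ≈ 5.353.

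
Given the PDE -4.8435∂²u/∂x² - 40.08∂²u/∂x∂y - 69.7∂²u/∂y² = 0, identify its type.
The second-order coefficients are A = -4.8435, B = -40.08, C = -69.7. Since B² - 4AC = 256.0386 > 0, this is a hyperbolic PDE.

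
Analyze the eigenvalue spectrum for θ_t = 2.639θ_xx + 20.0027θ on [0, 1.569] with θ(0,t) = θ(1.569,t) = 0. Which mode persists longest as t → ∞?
Eigenvalues: λₙ = 2.639n²π²/1.569² - 20.0027.
First three modes:
  n=1: λ₁ = 2.639π²/1.569² - 20.0027 ≈ -9.423
  n=2: λ₂ = 10.556π²/1.569² - 20.0027 ≈ 22.318
  n=3: λ₃ = 23.751π²/1.569² - 20.0027 ≈ 75.219
Since 2.639π²/1.569² ≈ 10.58 < 20.0027, λ₁ < 0.
The n=1 mode grows fastest (−λₙ is largest for n=1) → dominates.
Asymptotic: θ ~ c₁ sin(πx/1.569) e^{9.423t} (exponential growth at rate −λ₁ ≈ 9.423).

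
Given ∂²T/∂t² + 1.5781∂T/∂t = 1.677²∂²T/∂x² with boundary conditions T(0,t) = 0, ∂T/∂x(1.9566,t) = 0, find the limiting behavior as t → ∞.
T → 0. Damping (γ=1.5781) dissipates energy; oscillations decay exponentially.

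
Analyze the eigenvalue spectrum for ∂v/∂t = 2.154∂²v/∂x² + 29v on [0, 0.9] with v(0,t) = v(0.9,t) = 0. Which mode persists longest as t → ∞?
Eigenvalues: λₙ = 2.154n²π²/0.9² - 29.
First three modes:
  n=1: λ₁ = 2.154π²/0.9² - 29 ≈ -2.754
  n=2: λ₂ = 8.616π²/0.9² - 29 ≈ 75.983
  n=3: λ₃ = 19.386π²/0.9² - 29 ≈ 207.213
Since 2.154π²/0.9² ≈ 26.246 < 29, λ₁ < 0.
The n=1 mode grows fastest (−λₙ is largest for n=1) → dominates.
Asymptotic: v ~ c₁ sin(πx/0.9) e^{2.754t} (exponential growth at rate −λ₁ ≈ 2.754).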